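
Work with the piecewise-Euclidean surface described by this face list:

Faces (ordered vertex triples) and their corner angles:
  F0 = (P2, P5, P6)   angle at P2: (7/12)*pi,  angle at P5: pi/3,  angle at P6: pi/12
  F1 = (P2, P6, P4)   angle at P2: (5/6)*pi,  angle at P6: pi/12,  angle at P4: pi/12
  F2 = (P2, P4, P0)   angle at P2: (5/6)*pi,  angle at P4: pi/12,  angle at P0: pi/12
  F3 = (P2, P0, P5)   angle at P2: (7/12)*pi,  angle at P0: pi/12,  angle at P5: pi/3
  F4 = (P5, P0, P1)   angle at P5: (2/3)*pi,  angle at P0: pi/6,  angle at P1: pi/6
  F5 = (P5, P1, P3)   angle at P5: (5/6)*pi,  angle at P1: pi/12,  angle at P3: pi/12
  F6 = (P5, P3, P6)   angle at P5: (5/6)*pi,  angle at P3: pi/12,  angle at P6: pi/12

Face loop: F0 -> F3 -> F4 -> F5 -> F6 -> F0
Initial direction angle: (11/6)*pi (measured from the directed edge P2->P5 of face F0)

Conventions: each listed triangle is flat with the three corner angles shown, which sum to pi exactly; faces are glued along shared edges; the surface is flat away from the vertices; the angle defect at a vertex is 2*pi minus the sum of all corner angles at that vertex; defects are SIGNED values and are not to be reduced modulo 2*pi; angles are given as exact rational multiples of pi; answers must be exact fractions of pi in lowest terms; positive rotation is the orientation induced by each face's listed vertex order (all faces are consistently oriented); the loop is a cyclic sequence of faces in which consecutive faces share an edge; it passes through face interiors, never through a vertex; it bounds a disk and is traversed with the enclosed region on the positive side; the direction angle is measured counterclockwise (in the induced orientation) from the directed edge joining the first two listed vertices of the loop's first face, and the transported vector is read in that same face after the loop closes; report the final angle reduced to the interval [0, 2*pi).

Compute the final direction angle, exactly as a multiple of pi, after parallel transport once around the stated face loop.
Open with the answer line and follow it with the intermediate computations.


Answer: final direction angle = (5/6)*pi

enclosed vertex P5: corner angles sum to 3*pi, defect = 2*pi - 3*pi = -pi
summing the enclosed defects onto the initial angle, mod 2*pi in the induced orientation:
final angle = (11/6)*pi - pi = (5/6)*pi (mod 2*pi)


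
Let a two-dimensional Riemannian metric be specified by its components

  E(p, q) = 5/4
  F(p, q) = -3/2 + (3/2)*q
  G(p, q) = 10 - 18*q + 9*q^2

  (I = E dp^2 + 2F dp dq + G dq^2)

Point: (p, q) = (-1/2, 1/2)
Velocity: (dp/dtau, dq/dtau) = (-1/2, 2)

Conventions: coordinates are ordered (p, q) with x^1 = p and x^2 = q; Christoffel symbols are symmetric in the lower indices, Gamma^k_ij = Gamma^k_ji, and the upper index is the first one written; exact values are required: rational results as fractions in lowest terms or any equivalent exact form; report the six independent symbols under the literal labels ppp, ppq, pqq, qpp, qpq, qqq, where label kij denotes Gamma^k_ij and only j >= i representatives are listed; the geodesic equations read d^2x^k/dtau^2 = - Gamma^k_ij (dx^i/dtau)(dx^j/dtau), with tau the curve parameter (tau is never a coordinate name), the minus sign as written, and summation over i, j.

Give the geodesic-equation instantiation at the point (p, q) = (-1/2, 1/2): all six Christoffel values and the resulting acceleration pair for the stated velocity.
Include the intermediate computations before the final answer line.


E = 5/4, F = -3/4, G = 13/4 at the point
E_p = 0, E_q = 0, F_p = 0, F_q = 3/2, G_p = 0, G_q = -9
EG - F^2 = 7/2;  g^inv = (2/7) * [[13/4, 3/4], [3/4, 5/4]]
first-kind symbols [ij,l] = (1/2)(d_i g_jl + d_j g_il - d_l g_ij): [pp,p] = E_p/2 = 0, [pp,q] = F_p - E_q/2 = 0, [pq,p] = E_q/2 = 0, [pq,q] = G_p/2 = 0, [qq,p] = F_q - G_p/2 = 3/2, [qq,q] = G_q/2 = -9/2
Gamma^p_ij = (G*[ij,p] - F*[ij,q])/(EG - F^2), Gamma^q_ij = (E*[ij,q] - F*[ij,p])/(EG - F^2)
Gamma_ppp = 0, Gamma_ppq = 0, Gamma_pqq = 3/7, Gamma_qpp = 0, Gamma_qpq = 0, Gamma_qqq = -9/7
d^2p/dtau^2 = -(Gamma_ppp*(-1/2)^2 + 2*Gamma_ppq*(-1/2)*(2) + Gamma_pqq*(2)^2) = -12/7
d^2q/dtau^2 = -(Gamma_qpp*(-1/2)^2 + 2*Gamma_qpq*(-1/2)*(2) + Gamma_qqq*(2)^2) = 36/7

Answer: Gamma_ppp = 0, Gamma_ppq = 0, Gamma_pqq = 3/7, Gamma_qpp = 0, Gamma_qpq = 0, Gamma_qqq = -9/7; accelerations (d^2p/dtau^2, d^2q/dtau^2) = (-12/7, 36/7)


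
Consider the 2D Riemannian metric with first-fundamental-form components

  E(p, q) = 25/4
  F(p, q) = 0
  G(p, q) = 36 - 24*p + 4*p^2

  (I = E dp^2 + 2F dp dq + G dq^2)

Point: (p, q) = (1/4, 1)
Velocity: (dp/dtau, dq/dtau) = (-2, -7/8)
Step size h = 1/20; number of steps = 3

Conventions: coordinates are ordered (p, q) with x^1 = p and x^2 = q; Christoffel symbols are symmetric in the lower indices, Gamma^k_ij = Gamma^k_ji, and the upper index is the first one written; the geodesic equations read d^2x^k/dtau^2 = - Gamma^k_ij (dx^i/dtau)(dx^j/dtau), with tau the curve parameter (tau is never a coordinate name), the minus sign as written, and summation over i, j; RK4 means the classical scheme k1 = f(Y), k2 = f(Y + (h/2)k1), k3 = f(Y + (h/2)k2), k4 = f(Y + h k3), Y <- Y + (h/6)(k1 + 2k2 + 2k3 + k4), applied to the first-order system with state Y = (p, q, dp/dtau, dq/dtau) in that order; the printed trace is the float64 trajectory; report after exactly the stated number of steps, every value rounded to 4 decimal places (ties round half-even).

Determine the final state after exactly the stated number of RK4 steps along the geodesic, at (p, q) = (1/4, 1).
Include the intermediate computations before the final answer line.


f(Y) = (dp/dtau, dq/dtau, -Gamma^p_ij Y'^i Y'^j, -Gamma^q_ij Y'^i Y'^j) with the Gammas evaluated at the stage position; h = 0.050000; intermediate values shown to 6 dp
step 0: p = 0.2500, q = 1.0000, dp/dtau = -2.0000, dq/dtau = -0.8750
step 1:
  k1: at (p, q) = (0.250000, 1.000000), (dp/dtau, dq/dtau) = (-2.000000, -0.875000); Gamma_ppp = 0.000000, Gamma_ppq = 0.000000, Gamma_pqq = 1.760000, Gamma_qpp = 0.000000, Gamma_qpq = -0.363636, Gamma_qqq = 0.000000; k1 = (-2.000000, -0.875000, -1.347500, 1.272727)
  k2: at (p, q) = (0.200000, 0.978125), (dp/dtau, dq/dtau) = (-2.033688, -0.843182); Gamma_ppp = 0.000000, Gamma_ppq = 0.000000, Gamma_pqq = 1.792000, Gamma_qpp = 0.000000, Gamma_qpq = -0.357143, Gamma_qqq = 0.000000; k2 = (-2.033688, -0.843182, -1.274032, 1.224835)
  k3: at (p, q) = (0.199158, 0.978920), (dp/dtau, dq/dtau) = (-2.031851, -0.844379); Gamma_ppp = 0.000000, Gamma_ppq = 0.000000, Gamma_pqq = 1.792539, Gamma_qpp = 0.000000, Gamma_qpq = -0.357035, Gamma_qqq = 0.000000; k3 = (-2.031851, -0.844379, -1.278038, 1.225098)
  k4: at (p, q) = (0.148407, 0.957781), (dp/dtau, dq/dtau) = (-2.063902, -0.813745); Gamma_ppp = 0.000000, Gamma_ppq = 0.000000, Gamma_pqq = 1.825019, Gamma_qpp = 0.000000, Gamma_qpq = -0.350681, Gamma_qqq = 0.000000; k4 = (-2.063902, -0.813745, -1.208493, 1.177931)
  Y <- Y + (h/6)(k1 + 2k2 + 2k3 + k4): p = 0.1484, q = 0.9578, dp/dtau = -2.0638, dq/dtau = -0.8137
step 2:
  k1: at (p, q) = (0.148375, 0.957801), (dp/dtau, dq/dtau) = (-2.063834, -0.813746); Gamma_ppp = 0.000000, Gamma_ppq = 0.000000, Gamma_pqq = 1.825040, Gamma_qpp = 0.000000, Gamma_qpq = -0.350677, Gamma_qqq = 0.000000; k1 = (-2.063834, -0.813746, -1.208509, 1.177880)
  k2: at (p, q) = (0.096779, 0.937457), (dp/dtau, dq/dtau) = (-2.094047, -0.784299); Gamma_ppp = 0.000000, Gamma_ppq = 0.000000, Gamma_pqq = 1.858061, Gamma_qpp = 0.000000, Gamma_qpq = -0.344445, Gamma_qqq = 0.000000; k2 = (-2.094047, -0.784299, -1.142939, 1.131404)
  k3: at (p, q) = (0.096024, 0.938194), (dp/dtau, dq/dtau) = (-2.092408, -0.785461); Gamma_ppp = 0.000000, Gamma_ppq = 0.000000, Gamma_pqq = 1.858545, Gamma_qpp = 0.000000, Gamma_qpq = -0.344355, Gamma_qqq = 0.000000; k3 = (-2.092408, -0.785461, -1.146626, 1.131899)
  k4: at (p, q) = (0.043755, 0.918528), (dp/dtau, dq/dtau) = (-2.121166, -0.757151); Gamma_ppp = 0.000000, Gamma_ppq = 0.000000, Gamma_pqq = 1.891997, Gamma_qpp = 0.000000, Gamma_qpq = -0.338267, Gamma_qqq = 0.000000; k4 = (-2.121166, -0.757151, -1.084639, 1.086542)
  Y <- Y + (h/6)(k1 + 2k2 + 2k3 + k4): p = 0.0437, q = 0.9185, dp/dtau = -2.1211, dq/dtau = -0.7572
step 3:
  k1: at (p, q) = (0.043726, 0.918548), (dp/dtau, dq/dtau) = (-2.121103, -0.757154); Gamma_ppp = 0.000000, Gamma_ppq = 0.000000, Gamma_pqq = 1.892015, Gamma_qpp = 0.000000, Gamma_qpq = -0.338264, Gamma_qqq = 0.000000; k1 = (-2.121103, -0.757154, -1.084658, 1.086504)
  k2: at (p, q) = (-0.009302, 0.899619), (dp/dtau, dq/dtau) = (-2.148220, -0.729991); Gamma_ppp = 0.000000, Gamma_ppq = 0.000000, Gamma_pqq = 1.925953, Gamma_qpp = 0.000000, Gamma_qpq = -0.332303, Gamma_qqq = 0.000000; k2 = (-2.148220, -0.729991, -1.026315, 1.042223)
  k3: at (p, q) = (-0.009980, 0.900298), (dp/dtau, dq/dtau) = (-2.146761, -0.731098); Gamma_ppp = 0.000000, Gamma_ppq = 0.000000, Gamma_pqq = 1.926387, Gamma_qpp = 0.000000, Gamma_qpq = -0.332228, Gamma_qqq = 0.000000; k3 = (-2.146761, -0.731098, -1.029663, 1.042860)
  k4: at (p, q) = (-0.063612, 0.881993), (dp/dtau, dq/dtau) = (-2.172587, -0.705011); Gamma_ppp = 0.000000, Gamma_ppq = 0.000000, Gamma_pqq = 1.960712, Gamma_qpp = 0.000000, Gamma_qpq = -0.326412, Gamma_qqq = 0.000000; k4 = (-2.172587, -0.705011, -0.974552, 0.999929)
  Y <- Y + (h/6)(k1 + 2k2 + 2k3 + k4): p = -0.0636, q = 0.8820, dp/dtau = -2.1725, dq/dtau = -0.7050

Answer: p = -0.0636, q = 0.8820, dp/dtau = -2.1725, dq/dtau = -0.7050


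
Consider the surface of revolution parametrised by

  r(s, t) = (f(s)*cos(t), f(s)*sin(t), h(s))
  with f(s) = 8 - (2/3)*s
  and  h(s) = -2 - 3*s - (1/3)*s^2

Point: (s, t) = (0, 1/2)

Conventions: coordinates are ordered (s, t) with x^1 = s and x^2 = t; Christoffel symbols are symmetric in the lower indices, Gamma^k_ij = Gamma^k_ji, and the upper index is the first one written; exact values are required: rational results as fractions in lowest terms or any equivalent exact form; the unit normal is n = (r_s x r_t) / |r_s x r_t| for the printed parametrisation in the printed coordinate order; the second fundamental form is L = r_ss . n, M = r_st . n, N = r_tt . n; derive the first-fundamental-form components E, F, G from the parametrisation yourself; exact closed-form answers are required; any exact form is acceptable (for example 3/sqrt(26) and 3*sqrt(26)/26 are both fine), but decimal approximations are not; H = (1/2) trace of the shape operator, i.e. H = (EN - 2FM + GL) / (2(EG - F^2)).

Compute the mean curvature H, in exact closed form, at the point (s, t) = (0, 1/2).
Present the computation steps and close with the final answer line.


f = 8, f' = -2/3, f'' = 0, h' = -3, h'' = -2/3
E = 85/9, F = 0, G = 64; answer radicand W^2 = 85/9
unnormalised second-form numerators: l = 4/9, m = 0, n = -24; L = l/sqrt(85/9), and similarly M = m/sqrt(W^2), N = n/sqrt(W^2)
H = (E*n - 2*F*m + G*l) / (2*(EG - F^2)*sqrt(W^2)); E*n - 2*F*m + G*l = -1784/9, EG - F^2 = 5440/9, so H = (-223/1360)/sqrt(85/9)

Answer: H = -669*sqrt(85)/115600


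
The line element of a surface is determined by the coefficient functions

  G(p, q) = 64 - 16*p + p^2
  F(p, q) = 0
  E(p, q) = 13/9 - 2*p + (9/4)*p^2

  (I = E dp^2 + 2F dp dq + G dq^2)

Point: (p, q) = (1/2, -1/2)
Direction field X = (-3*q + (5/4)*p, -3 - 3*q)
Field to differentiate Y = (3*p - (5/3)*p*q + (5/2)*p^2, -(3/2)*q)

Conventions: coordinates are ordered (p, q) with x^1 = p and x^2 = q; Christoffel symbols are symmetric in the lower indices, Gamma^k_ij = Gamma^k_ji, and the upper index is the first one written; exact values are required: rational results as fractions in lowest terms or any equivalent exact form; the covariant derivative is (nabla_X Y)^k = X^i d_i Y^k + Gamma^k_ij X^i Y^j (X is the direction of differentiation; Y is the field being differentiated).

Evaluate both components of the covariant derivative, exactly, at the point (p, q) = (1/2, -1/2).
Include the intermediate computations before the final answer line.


E = 145/144, F = 0, G = 225/4 at the point
E_p = 1/4, E_q = 0, F_p = 0, F_q = 0, G_p = -15, G_q = 0
EG - F^2 = 3625/64;  g^inv = (64/3625) * [[225/4, 0], [0, 145/144]]
first-kind symbols [ij,l] = (1/2)(d_i g_jl + d_j g_il - d_l g_ij): [pp,p] = E_p/2 = 1/8, [pp,q] = F_p - E_q/2 = 0, [pq,p] = E_q/2 = 0, [pq,q] = G_p/2 = -15/2, [qq,p] = F_q - G_p/2 = 15/2, [qq,q] = G_q/2 = 0
Gamma^p_ij = (G*[ij,p] - F*[ij,q])/(EG - F^2), Gamma^q_ij = (E*[ij,q] - F*[ij,p])/(EG - F^2)
Gamma_ppp = 18/145, Gamma_ppq = 0, Gamma_pqq = 216/29, Gamma_qpp = 0, Gamma_qpq = -2/15, Gamma_qqq = 0
X = (17/8, -3/2), Y = (61/24, 3/4) at the point

Answer: (nabla_X Y)^p = 97433/13920, (nabla_X Y)^q = 611/240


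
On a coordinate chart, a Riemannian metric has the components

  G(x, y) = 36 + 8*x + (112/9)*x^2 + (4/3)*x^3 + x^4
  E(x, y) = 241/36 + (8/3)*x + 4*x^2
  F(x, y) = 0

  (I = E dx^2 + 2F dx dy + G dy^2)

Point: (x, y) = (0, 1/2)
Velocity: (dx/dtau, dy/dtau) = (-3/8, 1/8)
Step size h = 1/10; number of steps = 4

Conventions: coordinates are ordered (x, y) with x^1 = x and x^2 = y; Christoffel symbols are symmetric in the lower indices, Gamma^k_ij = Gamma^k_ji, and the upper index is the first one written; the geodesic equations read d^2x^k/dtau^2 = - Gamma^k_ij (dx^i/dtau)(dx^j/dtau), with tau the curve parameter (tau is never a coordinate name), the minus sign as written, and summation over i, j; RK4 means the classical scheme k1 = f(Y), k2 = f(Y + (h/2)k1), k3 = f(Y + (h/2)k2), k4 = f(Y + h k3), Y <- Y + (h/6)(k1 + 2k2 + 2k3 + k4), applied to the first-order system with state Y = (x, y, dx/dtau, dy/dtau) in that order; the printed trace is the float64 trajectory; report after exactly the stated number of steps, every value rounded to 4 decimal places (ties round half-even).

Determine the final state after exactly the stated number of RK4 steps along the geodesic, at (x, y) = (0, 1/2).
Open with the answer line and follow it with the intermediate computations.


Answer: x = -0.1513, y = 0.5507, dx/dtau = -0.3810, dy/dtau = 0.1283

f(Y) = (dx/dtau, dy/dtau, -Gamma^x_ij Y'^i Y'^j, -Gamma^y_ij Y'^i Y'^j) with the Gammas evaluated at the stage position; h = 0.100000; intermediate values shown to 6 dp
step 0: x = 0.0000, y = 0.5000, dx/dtau = -0.3750, dy/dtau = 0.1250
step 1:
  k1: at (x, y) = (0.000000, 0.500000), (dx/dtau, dy/dtau) = (-0.375000, 0.125000); Gamma_xxx = 0.199170, Gamma_xxy = 0.000000, Gamma_xyy = -0.597510, Gamma_yxx = 0.000000, Gamma_yxy = 0.111111, Gamma_yyy = 0.000000; k1 = (-0.375000, 0.125000, -0.018672, 0.010417)
  k2: at (x, y) = (-0.018750, 0.506250), (dx/dtau, dy/dtau) = (-0.375934, 0.125521); Gamma_xxx = 0.189341, Gamma_xxy = 0.000000, Gamma_xyy = -0.566873, Gamma_yxx = 0.000000, Gamma_yxy = 0.105074, Gamma_yyy = 0.000000; k2 = (-0.375934, 0.125521, -0.017827, 0.009916)
  k3: at (x, y) = (-0.018797, 0.506276), (dx/dtau, dy/dtau) = (-0.375891, 0.125496); Gamma_xxx = 0.189316, Gamma_xxy = 0.000000, Gamma_xyy = -0.566797, Gamma_yxx = 0.000000, Gamma_yxy = 0.105059, Gamma_yyy = 0.000000; k3 = (-0.375891, 0.125496, -0.017823, 0.009912)
  k4: at (x, y) = (-0.037589, 0.512550), (dx/dtau, dy/dtau) = (-0.376782, 0.125991); Gamma_xxx = 0.179243, Gamma_xxy = 0.000000, Gamma_xyy = -0.535609, Gamma_yxx = 0.000000, Gamma_yxy = 0.098971, Gamma_yyy = 0.000000; k4 = (-0.376782, 0.125991, -0.016944, 0.009397)
  Y <- Y + (h/6)(k1 + 2k2 + 2k3 + k4): x = -0.0376, y = 0.5126, dx/dtau = -0.3768, dy/dtau = 0.1260
step 2:
  k1: at (x, y) = (-0.037591, 0.512550), (dx/dtau, dy/dtau) = (-0.376782, 0.125991); Gamma_xxx = 0.179242, Gamma_xxy = 0.000000, Gamma_xyy = -0.535607, Gamma_yxx = 0.000000, Gamma_yxy = 0.098971, Gamma_yyy = 0.000000; k1 = (-0.376782, 0.125991, -0.016944, 0.009397)
  k2: at (x, y) = (-0.056430, 0.518850), (dx/dtau, dy/dtau) = (-0.377629, 0.126461); Gamma_xxx = 0.168929, Gamma_xxy = 0.000000, Gamma_xyy = -0.503877, Gamma_yxx = 0.000000, Gamma_yxy = 0.092834, Gamma_yyy = 0.000000; k2 = (-0.377629, 0.126461, -0.016032, 0.008867)
  k3: at (x, y) = (-0.056472, 0.518873), (dx/dtau, dy/dtau) = (-0.377584, 0.126434); Gamma_xxx = 0.168905, Gamma_xxy = 0.000000, Gamma_xyy = -0.503805, Gamma_yxx = 0.000000, Gamma_yxy = 0.092820, Gamma_yyy = 0.000000; k3 = (-0.377584, 0.126434, -0.016027, 0.008862)
  k4: at (x, y) = (-0.075349, 0.525194), (dx/dtau, dy/dtau) = (-0.378385, 0.126877); Gamma_xxx = 0.158364, Gamma_xxy = 0.000000, Gamma_xyy = -0.471565, Gamma_yxx = 0.000000, Gamma_yxy = 0.086638, Gamma_yyy = 0.000000; k4 = (-0.378385, 0.126877, -0.015083, 0.008319)
  Y <- Y + (h/6)(k1 + 2k2 + 2k3 + k4): x = -0.0754, y = 0.5252, dx/dtau = -0.3784, dy/dtau = 0.1269
step 3:
  k1: at (x, y) = (-0.075350, 0.525195), (dx/dtau, dy/dtau) = (-0.378384, 0.126877); Gamma_xxx = 0.158364, Gamma_xxy = 0.000000, Gamma_xyy = -0.471563, Gamma_yxx = 0.000000, Gamma_yxy = 0.086638, Gamma_yyy = 0.000000; k1 = (-0.378384, 0.126877, -0.015082, 0.008319)
  k2: at (x, y) = (-0.094270, 0.531539), (dx/dtau, dy/dtau) = (-0.379138, 0.127293); Gamma_xxx = 0.147602, Gamma_xxy = 0.000000, Gamma_xyy = -0.438824, Gamma_yxx = 0.000000, Gamma_yxy = 0.080411, Gamma_yyy = 0.000000; k2 = (-0.379138, 0.127293, -0.014107, 0.007762)
  k3: at (x, y) = (-0.094307, 0.531559), (dx/dtau, dy/dtau) = (-0.379090, 0.127265); Gamma_xxx = 0.147580, Gamma_xxy = 0.000000, Gamma_xyy = -0.438758, Gamma_yxx = 0.000000, Gamma_yxy = 0.080399, Gamma_yyy = 0.000000; k3 = (-0.379090, 0.127265, -0.014102, 0.007758)
  k4: at (x, y) = (-0.113259, 0.537921), (dx/dtau, dy/dtau) = (-0.379795, 0.127653); Gamma_xxx = 0.136613, Gamma_xxy = 0.000000, Gamma_xyy = -0.405557, Gamma_yxx = 0.000000, Gamma_yxy = 0.074132, Gamma_yyy = 0.000000; k4 = (-0.379795, 0.127653, -0.013097, 0.007188)
  Y <- Y + (h/6)(k1 + 2k2 + 2k3 + k4): x = -0.1133, y = 0.5379, dx/dtau = -0.3798, dy/dtau = 0.1277
step 4:
  k1: at (x, y) = (-0.113261, 0.537922), (dx/dtau, dy/dtau) = (-0.379794, 0.127653); Gamma_xxx = 0.136612, Gamma_xxy = 0.000000, Gamma_xyy = -0.405554, Gamma_yxx = 0.000000, Gamma_yxy = 0.074132, Gamma_yyy = 0.000000; k1 = (-0.379794, 0.127653, -0.013097, 0.007188)
  k2: at (x, y) = (-0.132251, 0.544305), (dx/dtau, dy/dtau) = (-0.380449, 0.128013); Gamma_xxx = 0.125447, Gamma_xxy = 0.000000, Gamma_xyy = -0.371907, Gamma_yxx = 0.000000, Gamma_yxy = 0.067827, Gamma_yyy = 0.000000; k2 = (-0.380449, 0.128013, -0.012063, 0.006607)
  k3: at (x, y) = (-0.132283, 0.544323), (dx/dtau, dy/dtau) = (-0.380397, 0.127983); Gamma_xxx = 0.125427, Gamma_xxy = 0.000000, Gamma_xyy = -0.371848, Gamma_yxx = 0.000000, Gamma_yxy = 0.067816, Gamma_yyy = 0.000000; k3 = (-0.380397, 0.127983, -0.012059, 0.006603)
  k4: at (x, y) = (-0.151301, 0.550721), (dx/dtau, dy/dtau) = (-0.381000, 0.128313); Gamma_xxx = 0.114082, Gamma_xxy = 0.000000, Gamma_xyy = -0.337797, Gamma_yxx = 0.000000, Gamma_yxy = 0.061476, Gamma_yyy = 0.000000; k4 = (-0.381000, 0.128313, -0.010999, 0.006011)
  Y <- Y + (h/6)(k1 + 2k2 + 2k3 + k4): x = -0.1513, y = 0.5507, dx/dtau = -0.3810, dy/dtau = 0.1283


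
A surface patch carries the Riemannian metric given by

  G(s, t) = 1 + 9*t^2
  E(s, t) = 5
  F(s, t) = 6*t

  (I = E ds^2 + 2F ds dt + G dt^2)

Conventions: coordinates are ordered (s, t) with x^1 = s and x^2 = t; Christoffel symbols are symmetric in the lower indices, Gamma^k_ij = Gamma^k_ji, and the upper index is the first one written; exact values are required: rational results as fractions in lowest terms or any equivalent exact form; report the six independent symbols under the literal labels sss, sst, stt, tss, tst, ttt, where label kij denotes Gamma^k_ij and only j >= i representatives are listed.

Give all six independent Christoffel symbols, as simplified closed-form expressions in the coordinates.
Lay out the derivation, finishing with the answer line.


E = 5; F = 6*t; G = 1 + 9*t^2
Gamma^k_ij = (1/2) g^{kl} (d_i g_jl + d_j g_il - d_l g_ij), with g^inv = (1/(EG-F^2)) [[G, -F], [-F, E]]
first partials: E_s = 0, E_t = 0, F_s = 0, F_t = 6, G_s = 0, G_t = 18*t
D = EG - F^2 = 5 + 9*t^2
expanded: Gamma^s_ss = (G E_s - 2F F_s + F E_t)/(2D), Gamma^s_st = (G E_t - F G_s)/(2D), Gamma^s_tt = (2G F_t - G G_s - F G_t)/(2D), Gamma^t_ss = (2E F_s - E E_t - F E_s)/(2D), Gamma^t_st = (E G_s - F E_t)/(2D), Gamma^t_tt = (E G_t - 2F F_t + F G_s)/(2D); substitute and cancel common factors

Answer: Gamma_sss = 0, Gamma_sst = 0, Gamma_stt = 6/(9*t^2 + 5), Gamma_tss = 0, Gamma_tst = 0, Gamma_ttt = 9*t/(9*t^2 + 5)


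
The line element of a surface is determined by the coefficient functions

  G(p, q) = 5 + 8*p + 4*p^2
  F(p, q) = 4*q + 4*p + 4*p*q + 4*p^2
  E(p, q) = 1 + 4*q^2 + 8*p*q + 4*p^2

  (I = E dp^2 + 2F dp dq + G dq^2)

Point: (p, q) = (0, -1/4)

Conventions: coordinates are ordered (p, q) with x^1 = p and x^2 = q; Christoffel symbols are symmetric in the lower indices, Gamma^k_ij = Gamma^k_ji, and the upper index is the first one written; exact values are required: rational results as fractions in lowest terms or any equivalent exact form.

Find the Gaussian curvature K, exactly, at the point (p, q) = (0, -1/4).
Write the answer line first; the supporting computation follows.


Answer: K = -64/441

E = 5/4, F = -1, G = 5, EG - F^2 = 21/4 at the point
E_p = -2, E_q = -2, F_p = 3, F_q = 4, G_p = 8, G_q = 0
E_qq = 8, F_pq = 4, G_pp = 8
Evaluate Brioschi's two determinant matrices M1, M2 and divide by (EG - F^2)^2.
M1 = [[-E_qq/2 + F_pq - G_pp/2, E_p/2, F_p - E_q/2], [F_q - G_p/2, E, F], [G_q/2, F, G]] = [[-4, -1, 4], [0, 5/4, -1], [0, -1, 5]]; det M1 = -21
M2 = [[0, E_q/2, G_p/2], [E_q/2, E, F], [G_p/2, F, G]] = [[0, -1, 4], [-1, 5/4, -1], [4, -1, 5]]; det M2 = -17
det M1 - det M2 = -4; K = -4 / (21/4)^2 = -64/441


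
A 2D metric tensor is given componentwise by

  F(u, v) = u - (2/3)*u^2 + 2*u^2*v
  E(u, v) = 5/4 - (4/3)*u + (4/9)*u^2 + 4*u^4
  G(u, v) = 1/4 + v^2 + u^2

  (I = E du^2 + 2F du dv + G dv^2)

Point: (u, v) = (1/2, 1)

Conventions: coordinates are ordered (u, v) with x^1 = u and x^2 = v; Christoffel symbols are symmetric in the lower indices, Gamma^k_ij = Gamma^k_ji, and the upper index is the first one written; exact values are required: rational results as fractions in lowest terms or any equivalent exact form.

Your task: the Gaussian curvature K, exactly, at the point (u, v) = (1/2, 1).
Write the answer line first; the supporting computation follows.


Answer: K = -3/2

E = 17/18, F = 5/6, G = 3/2, EG - F^2 = 13/18 at the point
E_u = 10/9, E_v = 0, F_u = 7/3, F_v = 1/2, G_u = 1, G_v = 2
E_vv = 0, F_uv = 2, G_uu = 2
K follows from Brioschi's formula, (det M1 - det M2)/(EG - F^2)^2.
M1 = [[-E_vv/2 + F_uv - G_uu/2, E_u/2, F_u - E_v/2], [F_v - G_u/2, E, F], [G_v/2, F, G]] = [[1, 5/9, 7/3], [0, 17/18, 5/6], [1, 5/6, 3/2]]; det M1 = -55/54
M2 = [[0, E_v/2, G_u/2], [E_v/2, E, F], [G_u/2, F, G]] = [[0, 0, 1/2], [0, 17/18, 5/6], [1/2, 5/6, 3/2]]; det M2 = -17/72
det M1 - det M2 = -169/216; K = -169/216 / (13/18)^2 = -3/2


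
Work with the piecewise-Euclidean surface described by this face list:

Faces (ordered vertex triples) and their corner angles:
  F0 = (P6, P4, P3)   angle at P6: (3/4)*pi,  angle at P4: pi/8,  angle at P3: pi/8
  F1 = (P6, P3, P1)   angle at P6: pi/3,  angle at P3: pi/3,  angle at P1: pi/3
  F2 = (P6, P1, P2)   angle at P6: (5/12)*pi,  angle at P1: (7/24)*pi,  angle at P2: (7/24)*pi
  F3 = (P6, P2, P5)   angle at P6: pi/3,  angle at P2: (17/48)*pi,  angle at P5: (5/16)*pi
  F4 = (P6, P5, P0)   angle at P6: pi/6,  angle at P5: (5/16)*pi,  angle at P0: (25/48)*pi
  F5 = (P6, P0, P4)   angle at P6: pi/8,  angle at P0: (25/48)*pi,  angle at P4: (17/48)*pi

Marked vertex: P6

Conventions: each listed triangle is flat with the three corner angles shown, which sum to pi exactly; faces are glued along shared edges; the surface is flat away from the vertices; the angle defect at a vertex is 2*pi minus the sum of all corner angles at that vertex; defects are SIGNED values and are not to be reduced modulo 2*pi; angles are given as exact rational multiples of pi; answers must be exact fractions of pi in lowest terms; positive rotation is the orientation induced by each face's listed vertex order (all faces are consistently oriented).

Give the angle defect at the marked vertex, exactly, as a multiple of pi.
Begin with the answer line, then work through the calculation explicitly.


Answer: defect(P6) = -pi/8

Sum of corner angles at P6: (17/8)*pi
defect = 2*pi - (17/8)*pi


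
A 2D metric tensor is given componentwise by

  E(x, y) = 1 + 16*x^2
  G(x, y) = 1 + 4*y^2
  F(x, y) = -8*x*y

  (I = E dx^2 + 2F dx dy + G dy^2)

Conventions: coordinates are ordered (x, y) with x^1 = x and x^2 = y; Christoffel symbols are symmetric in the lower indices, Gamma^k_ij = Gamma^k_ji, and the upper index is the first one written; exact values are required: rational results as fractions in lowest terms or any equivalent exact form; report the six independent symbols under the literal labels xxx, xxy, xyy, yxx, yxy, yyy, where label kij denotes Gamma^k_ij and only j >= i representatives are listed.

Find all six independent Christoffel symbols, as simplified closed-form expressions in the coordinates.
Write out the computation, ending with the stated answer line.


E = 1 + 16*x^2; F = -8*x*y; G = 1 + 4*y^2
Gamma^k_ij = (1/2) g^{kl} (d_i g_jl + d_j g_il - d_l g_ij), with g^inv = (1/(EG-F^2)) [[G, -F], [-F, E]]
first partials: E_x = 32*x, E_y = 0, F_x = -8*y, F_y = -8*x, G_x = 0, G_y = 8*y
D = EG - F^2 = 1 + 4*y^2 + 16*x^2
expanded: Gamma^x_xx = (G E_x - 2F F_x + F E_y)/(2D), Gamma^x_xy = (G E_y - F G_x)/(2D), Gamma^x_yy = (2G F_y - G G_x - F G_y)/(2D), Gamma^y_xx = (2E F_x - E E_y - F E_x)/(2D), Gamma^y_xy = (E G_x - F E_y)/(2D), Gamma^y_yy = (E G_y - 2F F_y + F G_x)/(2D); substitute and cancel common factors

Answer: Gamma_xxx = 16*x/(16*x^2 + 4*y^2 + 1), Gamma_xxy = 0, Gamma_xyy = -8*x/(16*x^2 + 4*y^2 + 1), Gamma_yxx = -8*y/(16*x^2 + 4*y^2 + 1), Gamma_yxy = 0, Gamma_yyy = 4*y/(16*x^2 + 4*y^2 + 1)


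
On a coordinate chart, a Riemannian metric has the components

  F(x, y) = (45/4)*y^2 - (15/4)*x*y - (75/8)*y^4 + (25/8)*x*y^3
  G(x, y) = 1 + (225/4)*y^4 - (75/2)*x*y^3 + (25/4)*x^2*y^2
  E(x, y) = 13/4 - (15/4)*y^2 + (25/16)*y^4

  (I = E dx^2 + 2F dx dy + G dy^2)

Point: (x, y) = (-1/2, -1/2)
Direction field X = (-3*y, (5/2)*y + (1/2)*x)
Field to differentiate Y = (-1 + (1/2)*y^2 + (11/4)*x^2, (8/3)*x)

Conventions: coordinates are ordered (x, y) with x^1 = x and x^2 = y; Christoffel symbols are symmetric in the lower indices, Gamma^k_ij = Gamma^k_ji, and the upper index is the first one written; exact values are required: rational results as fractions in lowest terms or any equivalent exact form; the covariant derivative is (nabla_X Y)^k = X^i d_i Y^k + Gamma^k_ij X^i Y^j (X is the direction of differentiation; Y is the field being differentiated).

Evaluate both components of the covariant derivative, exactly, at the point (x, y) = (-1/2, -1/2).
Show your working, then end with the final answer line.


E = 617/256, F = 95/64, G = 41/16 at the point
E_x = 0, E_y = 95/32, F_x = 95/64, F_y = -375/64, G_x = 25/8, G_y = -125/8
EG - F^2 = 1017/256;  g^inv = (256/1017) * [[41/16, -95/64], [-95/64, 617/256]]
first-kind symbols [ij,l] = (1/2)(d_i g_jl + d_j g_il - d_l g_ij): [xx,x] = E_x/2 = 0, [xx,y] = F_x - E_y/2 = 0, [xy,x] = E_y/2 = 95/64, [xy,y] = G_x/2 = 25/16, [yy,x] = F_y - G_x/2 = -475/64, [yy,y] = G_y/2 = -125/16
Gamma^x_ij = (G*[ij,x] - F*[ij,y])/(EG - F^2), Gamma^y_ij = (E*[ij,y] - F*[ij,x])/(EG - F^2)
Gamma_xxx = 0, Gamma_xxy = 380/1017, Gamma_xyy = -1900/1017, Gamma_yxx = 0, Gamma_yxy = 400/1017, Gamma_yyy = -2000/1017
X = (3/2, -3/2), Y = (-3/16, -4/3) at the point

Answer: (nabla_X Y)^x = -5257/678, (nabla_X Y)^y = -413/678


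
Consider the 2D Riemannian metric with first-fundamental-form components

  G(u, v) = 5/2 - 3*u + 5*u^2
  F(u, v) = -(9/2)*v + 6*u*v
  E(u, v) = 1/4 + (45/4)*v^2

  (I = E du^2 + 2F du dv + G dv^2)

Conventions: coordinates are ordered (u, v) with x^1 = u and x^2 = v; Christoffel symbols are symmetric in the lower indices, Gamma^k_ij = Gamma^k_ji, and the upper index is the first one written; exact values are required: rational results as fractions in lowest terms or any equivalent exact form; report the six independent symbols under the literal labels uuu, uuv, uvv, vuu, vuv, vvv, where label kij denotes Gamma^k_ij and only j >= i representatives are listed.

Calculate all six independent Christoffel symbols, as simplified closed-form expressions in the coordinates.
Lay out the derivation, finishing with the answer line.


E = 1/4 + (45/4)*v^2; F = -(9/2)*v + 6*u*v; G = 5/2 - 3*u + 5*u^2
Gamma^k_ij = (1/2) g^{kl} (d_i g_jl + d_j g_il - d_l g_ij), with g^inv = (1/(EG-F^2)) [[G, -F], [-F, E]]
first partials: E_u = 0, E_v = (45/2)*v, F_u = 6*v, F_v = -9/2 + 6*u, G_u = -3 + 10*u, G_v = 0
D = EG - F^2 = 5/8 - (3/4)*u + (63/8)*v^2 + (5/4)*u^2 + (81/4)*u*v^2 + (81/4)*u^2*v^2
expanded: Gamma^u_uu = (G E_u - 2F F_u + F E_v)/(2D), Gamma^u_uv = (G E_v - F G_u)/(2D), Gamma^u_vv = (2G F_v - G G_u - F G_v)/(2D), Gamma^v_uu = (2E F_u - E E_v - F E_u)/(2D), Gamma^v_uv = (E G_u - F E_v)/(2D), Gamma^v_vv = (E G_v - 2F F_v + F G_u)/(2D); substitute and cancel common factors

Answer: Gamma_uuu = (252*u*v^2 - 189*v^2)/(162*u^2*v^2 + 10*u^2 + 162*u*v^2 - 6*u + 63*v^2 + 5), Gamma_uuv = (210*u^2*v - 18*u*v + 171*v)/(162*u^2*v^2 + 10*u^2 + 162*u*v^2 - 6*u + 63*v^2 + 5), Gamma_uvv = (40*u^3 - 144*u^2 + 92*u - 60)/(162*u^2*v^2 + 10*u^2 + 162*u*v^2 - 6*u + 63*v^2 + 5), Gamma_vuu = (-945*v^3 - 21*v)/(324*u^2*v^2 + 20*u^2 + 324*u*v^2 - 12*u + 126*v^2 + 10), Gamma_vuv = (-90*u*v^2 + 10*u + 270*v^2 - 3)/(162*u^2*v^2 + 10*u^2 + 162*u*v^2 - 6*u + 63*v^2 + 5), Gamma_vvv = (-48*u^2*v + 180*u*v - 108*v)/(162*u^2*v^2 + 10*u^2 + 162*u*v^2 - 6*u + 63*v^2 + 5)


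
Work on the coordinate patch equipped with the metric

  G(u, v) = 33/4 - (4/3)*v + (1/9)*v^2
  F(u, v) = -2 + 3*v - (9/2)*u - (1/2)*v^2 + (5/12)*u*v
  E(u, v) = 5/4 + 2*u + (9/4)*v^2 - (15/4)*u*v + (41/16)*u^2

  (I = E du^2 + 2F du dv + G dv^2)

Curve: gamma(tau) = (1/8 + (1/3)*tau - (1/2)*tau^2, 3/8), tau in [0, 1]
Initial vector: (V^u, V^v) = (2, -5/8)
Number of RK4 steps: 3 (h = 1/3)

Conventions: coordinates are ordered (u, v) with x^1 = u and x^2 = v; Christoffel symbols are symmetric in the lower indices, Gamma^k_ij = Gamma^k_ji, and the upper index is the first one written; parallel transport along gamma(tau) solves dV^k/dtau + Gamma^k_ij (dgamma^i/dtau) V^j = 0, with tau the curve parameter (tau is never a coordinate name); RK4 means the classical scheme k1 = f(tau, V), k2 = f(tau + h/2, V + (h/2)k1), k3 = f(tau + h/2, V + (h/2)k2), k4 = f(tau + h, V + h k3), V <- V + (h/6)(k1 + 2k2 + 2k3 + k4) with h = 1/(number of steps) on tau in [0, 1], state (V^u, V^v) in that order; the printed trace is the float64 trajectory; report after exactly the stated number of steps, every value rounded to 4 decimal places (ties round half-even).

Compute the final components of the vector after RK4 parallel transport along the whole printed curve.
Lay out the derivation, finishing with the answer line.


gamma'(tau) = (1/3 - tau, 0); f(tau, V)^k = -Gamma^k_ij(gamma(tau)) gamma'^i(tau) V^j; h = 1/3; intermediate values shown to 6 dp
curve data and Christoffel symbols at the stage parameters:
  tau = 0.000000: gamma = (0.125000, 0.375000), gamma' = (0.333333, 0.000000); Gamma_uuu = -0.237975, Gamma_uuv = 0.436692, Gamma_uvv = 1.832620, Gamma_vuu = -0.683435, Gamma_vuv = 0.083692, Gamma_vvv = 0.270739
  tau = 0.166667: gamma = (0.166667, 0.375000), gamma' = (0.166667, 0.000000); Gamma_uuu = -0.235137, Gamma_uuv = 0.385600, Gamma_uvv = 1.858206, Gamma_vuu = -0.678311, Gamma_vuv = 0.082887, Gamma_vvv = 0.318950
  tau = 0.333333: gamma = (0.180556, 0.375000), gamma' = (0.000000, 0.000000); Gamma_uuu = -0.233568, Gamma_uuv = 0.368248, Gamma_uvv = 1.866742, Gamma_vuu = -0.676435, Gamma_vuv = 0.082018, Gamma_vvv = 0.335288
  tau = 0.500000: gamma = (0.166667, 0.375000), gamma' = (-0.166667, 0.000000); Gamma_uuu = -0.235137, Gamma_uuv = 0.385600, Gamma_uvv = 1.858206, Gamma_vuu = -0.678311, Gamma_vuv = 0.082887, Gamma_vvv = 0.318950
  tau = 0.666667: gamma = (0.125000, 0.375000), gamma' = (-0.333333, 0.000000); Gamma_uuu = -0.237975, Gamma_uuv = 0.436692, Gamma_uvv = 1.832620, Gamma_vuu = -0.683435, Gamma_vuv = 0.083692, Gamma_vvv = 0.270739
  tau = 0.833333: gamma = (0.055556, 0.375000), gamma' = (-0.500000, 0.000000); Gamma_uuu = -0.236698, Gamma_uuv = 0.518650, Gamma_uvv = 1.790102, Gamma_vuu = -0.690763, Gamma_vuv = 0.079253, Gamma_vvv = 0.193055
  tau = 1.000000: gamma = (-0.041667, 0.375000), gamma' = (-0.666667, 0.000000); Gamma_uuu = -0.223103, Gamma_uuv = 0.626747, Gamma_uvv = 1.731012, Gamma_vuu = -0.700027, Gamma_vuv = 0.061687, Gamma_vvv = 0.089890
step 0: V^u = 2.0000, V^v = -0.6250
step 1: k1 = (0.249627, 0.473059), k2 = (0.115109, 0.238352), k3 = (0.116744, 0.236358), k4 = (0.000000, 0.000000); V <- V + (h/6)(k1 + 2k2 + 2k3 + k4): V^u = 2.0396, V^v = -0.5460
step 2: k1 = (0.000000, 0.000000), k2 = (-0.115020, -0.238126), k3 = (-0.116819, -0.236507), k4 = (-0.249654, -0.473211); V <- V + (h/6)(k1 + 2k2 + 2k3 + k4): V^u = 2.0000, V^v = -0.6250
step 3: k1 = (-0.249627, -0.473059), k2 = (-0.414299, -0.704284), k3 = (-0.421044, -0.696332), k4 = (-0.634724, -0.903119); V <- V + (h/6)(k1 + 2k2 + 2k3 + k4): V^u = 1.8581, V^v = -0.8571

Answer: V^u = 1.8581, V^v = -0.8571


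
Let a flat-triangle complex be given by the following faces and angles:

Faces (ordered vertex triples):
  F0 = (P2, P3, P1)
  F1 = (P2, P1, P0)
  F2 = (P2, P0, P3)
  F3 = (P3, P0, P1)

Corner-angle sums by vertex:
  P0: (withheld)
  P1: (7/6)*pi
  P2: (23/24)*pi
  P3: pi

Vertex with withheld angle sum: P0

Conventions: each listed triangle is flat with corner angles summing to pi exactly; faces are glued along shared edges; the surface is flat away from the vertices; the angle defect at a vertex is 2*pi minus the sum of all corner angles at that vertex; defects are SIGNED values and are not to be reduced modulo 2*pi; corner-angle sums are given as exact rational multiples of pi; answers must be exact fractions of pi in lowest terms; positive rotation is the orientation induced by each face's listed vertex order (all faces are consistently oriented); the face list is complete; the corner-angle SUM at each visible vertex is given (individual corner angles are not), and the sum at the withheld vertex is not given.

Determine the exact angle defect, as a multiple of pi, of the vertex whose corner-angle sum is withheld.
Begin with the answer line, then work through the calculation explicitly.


Answer: defect(P0) = (9/8)*pi

V = 4, E = 6, F = 4; chi = V - E + F = 2
Gauss-Bonnet: total defect = 2*pi*chi = 4*pi; visible defects sum to (23/8)*pi


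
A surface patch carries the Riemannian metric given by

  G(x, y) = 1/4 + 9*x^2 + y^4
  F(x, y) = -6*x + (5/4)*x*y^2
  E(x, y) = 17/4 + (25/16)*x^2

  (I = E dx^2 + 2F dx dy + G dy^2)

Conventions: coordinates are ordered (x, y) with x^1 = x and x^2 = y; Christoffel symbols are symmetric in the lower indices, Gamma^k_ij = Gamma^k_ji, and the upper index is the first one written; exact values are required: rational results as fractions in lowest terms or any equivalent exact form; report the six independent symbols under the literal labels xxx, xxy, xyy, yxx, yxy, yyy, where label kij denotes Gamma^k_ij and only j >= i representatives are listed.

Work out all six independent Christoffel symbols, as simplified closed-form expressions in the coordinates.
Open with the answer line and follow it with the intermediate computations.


Answer: Gamma_xxx = (900*x^3 + 960*x*y^2 - 2279*x)/(900*x^4 + 960*x^2*y^2 + 169*x^2 + 272*y^4 + 68), Gamma_xxy = (-720*x^2*y^2 + 3456*x^2)/(900*x^4 + 960*x^2*y^2 + 169*x^2 + 272*y^4 + 68), Gamma_xyy = (1440*x^3*y - 5184*x^3 - 576*x*y^4 + 768*x*y^3 + 40*x*y - 144*x)/(900*x^4 + 960*x^2*y^2 + 169*x^2 + 272*y^4 + 68), Gamma_yxx = (340*y^2 - 1632)/(900*x^4 + 960*x^2*y^2 + 169*x^2 + 272*y^4 + 68), Gamma_yxy = (900*x^3 + 2448*x)/(900*x^4 + 960*x^2*y^2 + 169*x^2 + 272*y^4 + 68), Gamma_yyy = (720*x^2*y^2 + 960*x^2*y - 3456*x^2 + 544*y^3)/(900*x^4 + 960*x^2*y^2 + 169*x^2 + 272*y^4 + 68)

E = 17/4 + (25/16)*x^2; F = -6*x + (5/4)*x*y^2; G = 1/4 + 9*x^2 + y^4
Gamma^k_ij = (1/2) g^{kl} (d_i g_jl + d_j g_il - d_l g_ij), with g^inv = (1/(EG-F^2)) [[G, -F], [-F, E]]
first partials: E_x = (25/8)*x, E_y = 0, F_x = -6 + (5/4)*y^2, F_y = (5/2)*x*y, G_x = 18*x, G_y = 4*y^3
D = EG - F^2 = 17/16 + (169/64)*x^2 + (17/4)*y^4 + 15*x^2*y^2 + (225/16)*x^4
expanded: Gamma^x_xx = (G E_x - 2F F_x + F E_y)/(2D), Gamma^x_xy = (G E_y - F G_x)/(2D), Gamma^x_yy = (2G F_y - G G_x - F G_y)/(2D), Gamma^y_xx = (2E F_x - E E_y - F E_x)/(2D), Gamma^y_xy = (E G_x - F E_y)/(2D), Gamma^y_yy = (E G_y - 2F F_y + F G_x)/(2D); substitute and cancel common factors


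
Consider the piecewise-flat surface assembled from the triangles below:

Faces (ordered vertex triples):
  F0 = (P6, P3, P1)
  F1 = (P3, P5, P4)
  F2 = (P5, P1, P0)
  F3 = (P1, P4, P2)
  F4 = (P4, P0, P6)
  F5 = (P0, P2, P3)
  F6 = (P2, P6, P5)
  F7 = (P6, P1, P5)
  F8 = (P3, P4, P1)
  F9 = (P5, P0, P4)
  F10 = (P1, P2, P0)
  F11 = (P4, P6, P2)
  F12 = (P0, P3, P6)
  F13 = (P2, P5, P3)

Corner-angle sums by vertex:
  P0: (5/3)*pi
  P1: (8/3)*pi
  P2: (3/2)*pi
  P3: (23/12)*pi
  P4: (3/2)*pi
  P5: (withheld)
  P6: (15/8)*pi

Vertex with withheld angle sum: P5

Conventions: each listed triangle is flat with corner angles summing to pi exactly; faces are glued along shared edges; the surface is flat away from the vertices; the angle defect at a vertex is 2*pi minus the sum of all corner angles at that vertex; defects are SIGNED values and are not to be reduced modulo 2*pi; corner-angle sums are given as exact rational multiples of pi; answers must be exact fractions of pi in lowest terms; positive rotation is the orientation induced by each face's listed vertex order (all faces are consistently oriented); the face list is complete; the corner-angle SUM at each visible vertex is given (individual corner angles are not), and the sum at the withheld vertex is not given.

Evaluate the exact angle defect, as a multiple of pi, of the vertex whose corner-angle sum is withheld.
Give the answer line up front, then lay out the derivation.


Answer: defect(P5) = (-7/8)*pi

V = 7, E = 21, F = 14; chi = V - E + F = 0
Gauss-Bonnet: total defect = 2*pi*chi = 0; visible defects sum to (7/8)*pi


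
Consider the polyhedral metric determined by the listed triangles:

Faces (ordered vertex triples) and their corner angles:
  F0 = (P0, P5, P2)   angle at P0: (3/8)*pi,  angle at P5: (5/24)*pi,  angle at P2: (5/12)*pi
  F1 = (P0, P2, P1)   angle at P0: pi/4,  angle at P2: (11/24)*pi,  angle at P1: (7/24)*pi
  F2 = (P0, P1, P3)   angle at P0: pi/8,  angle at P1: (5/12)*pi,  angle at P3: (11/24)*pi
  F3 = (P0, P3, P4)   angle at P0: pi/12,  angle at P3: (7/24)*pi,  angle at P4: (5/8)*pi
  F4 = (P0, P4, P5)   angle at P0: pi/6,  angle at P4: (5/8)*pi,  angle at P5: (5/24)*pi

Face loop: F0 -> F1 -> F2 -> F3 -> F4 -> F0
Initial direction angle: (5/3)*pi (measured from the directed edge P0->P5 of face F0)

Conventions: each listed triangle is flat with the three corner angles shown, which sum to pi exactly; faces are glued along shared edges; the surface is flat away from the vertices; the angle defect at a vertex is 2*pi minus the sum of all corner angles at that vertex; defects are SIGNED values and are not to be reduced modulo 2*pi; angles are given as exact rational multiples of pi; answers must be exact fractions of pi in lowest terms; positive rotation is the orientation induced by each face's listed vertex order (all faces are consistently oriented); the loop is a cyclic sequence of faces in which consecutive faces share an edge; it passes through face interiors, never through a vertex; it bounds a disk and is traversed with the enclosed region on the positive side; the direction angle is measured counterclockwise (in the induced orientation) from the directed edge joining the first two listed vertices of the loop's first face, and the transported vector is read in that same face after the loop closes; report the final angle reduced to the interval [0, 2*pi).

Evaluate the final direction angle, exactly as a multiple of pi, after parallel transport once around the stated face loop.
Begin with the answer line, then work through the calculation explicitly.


Answer: final direction angle = (2/3)*pi

enclosed vertex P0: corner angles sum to pi, defect = 2*pi - pi = pi
adding the enclosed defects to the starting angle (mod 2*pi, induced orientation) gives the holonomy
final angle = (5/3)*pi + pi = (2/3)*pi (mod 2*pi)


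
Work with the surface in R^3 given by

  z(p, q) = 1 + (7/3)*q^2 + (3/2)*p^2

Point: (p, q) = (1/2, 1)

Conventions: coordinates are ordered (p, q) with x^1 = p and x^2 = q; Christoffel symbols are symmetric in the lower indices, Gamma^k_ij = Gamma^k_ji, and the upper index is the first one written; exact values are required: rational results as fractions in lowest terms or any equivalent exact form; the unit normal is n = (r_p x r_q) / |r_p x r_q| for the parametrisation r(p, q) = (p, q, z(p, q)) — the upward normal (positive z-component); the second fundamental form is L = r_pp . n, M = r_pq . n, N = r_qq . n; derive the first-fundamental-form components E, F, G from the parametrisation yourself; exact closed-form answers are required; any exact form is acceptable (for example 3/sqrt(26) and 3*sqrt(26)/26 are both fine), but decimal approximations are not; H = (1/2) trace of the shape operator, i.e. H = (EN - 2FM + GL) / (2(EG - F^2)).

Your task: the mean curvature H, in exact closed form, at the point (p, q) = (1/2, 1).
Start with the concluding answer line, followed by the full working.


Answer: H = 9018*sqrt(901)/811801

z_p = 3/2, z_q = 14/3, z_pp = 3, z_pq = 0, z_qq = 14/3
E = 13/4, F = 7, G = 205/9; answer radicand W^2 = 901/36
unnormalised second-form numerators: l = 3, m = 0, n = 14/3; L = l/sqrt(901/36), and similarly M = m/sqrt(W^2), N = n/sqrt(W^2)
H = (E*n - 2*F*m + G*l) / (2*(EG - F^2)*sqrt(W^2)); E*n - 2*F*m + G*l = 167/2, EG - F^2 = 901/36, so H = (1503/901)/sqrt(901/36)
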